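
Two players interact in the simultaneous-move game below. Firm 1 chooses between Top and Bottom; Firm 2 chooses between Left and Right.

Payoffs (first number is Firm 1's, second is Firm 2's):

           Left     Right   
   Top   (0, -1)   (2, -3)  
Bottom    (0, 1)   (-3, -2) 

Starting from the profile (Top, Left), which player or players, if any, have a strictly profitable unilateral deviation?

Firm 1 at (Top, Left) earns 0; deviating to Bottom yields 0 — not better.
Firm 2 earns -1; deviating to Right yields -3 — not better.
Neither player can strictly improve; the profile is a Nash equilibrium.

Neither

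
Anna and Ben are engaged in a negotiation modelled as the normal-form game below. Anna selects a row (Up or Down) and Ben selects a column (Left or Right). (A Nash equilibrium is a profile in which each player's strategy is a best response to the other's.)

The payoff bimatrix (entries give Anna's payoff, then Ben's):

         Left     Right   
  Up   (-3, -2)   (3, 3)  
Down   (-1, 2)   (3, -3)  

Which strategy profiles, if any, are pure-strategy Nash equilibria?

(Up, Right) and (Down, Left)

(Up, Left): Anna prefers Down (-1 > -3); Ben prefers Right (3 > -2) — not an equilibrium.
(Up, Right): Anna gets 3 ≥ 3 from Down, and Ben gets 3 ≥ -2 from Left — Nash equilibrium.
(Down, Left): Anna gets -1 ≥ -3 from Up, and Ben gets 2 ≥ -3 from Right — Nash equilibrium.
(Down, Right): Ben prefers Left (2 > -3) — not an equilibrium.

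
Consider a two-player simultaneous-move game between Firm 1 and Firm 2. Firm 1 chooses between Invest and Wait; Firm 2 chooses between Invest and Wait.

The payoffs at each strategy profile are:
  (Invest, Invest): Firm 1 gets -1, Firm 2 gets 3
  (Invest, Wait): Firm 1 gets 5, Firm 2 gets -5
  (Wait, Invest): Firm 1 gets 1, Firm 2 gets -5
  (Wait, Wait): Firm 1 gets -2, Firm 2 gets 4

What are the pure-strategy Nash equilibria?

none

(Invest, Invest): Firm 1 prefers Wait (1 > -1) — not an equilibrium.
(Invest, Wait): Firm 2 prefers Invest (3 > -5) — not an equilibrium.
(Wait, Invest): Firm 2 prefers Wait (4 > -5) — not an equilibrium.
(Wait, Wait): Firm 1 prefers Invest (5 > -2) — not an equilibrium.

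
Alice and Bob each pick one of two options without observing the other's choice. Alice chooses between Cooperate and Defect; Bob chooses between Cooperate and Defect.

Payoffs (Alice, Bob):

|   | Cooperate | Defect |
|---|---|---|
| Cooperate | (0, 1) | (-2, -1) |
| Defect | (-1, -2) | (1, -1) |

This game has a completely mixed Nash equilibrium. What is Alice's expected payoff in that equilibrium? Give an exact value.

-1/2

First find q, the probability Bob plays Cooperate, from Alice's indifference between Cooperate and Defect: −2(1−q) = −q + (1−q), giving q = 3/4.
Since Alice is indifferent in equilibrium, Alice's expected payoff equals the payoff from either row against (3/4, 1/4). Using Cooperate: −2(1/4) = -1/2.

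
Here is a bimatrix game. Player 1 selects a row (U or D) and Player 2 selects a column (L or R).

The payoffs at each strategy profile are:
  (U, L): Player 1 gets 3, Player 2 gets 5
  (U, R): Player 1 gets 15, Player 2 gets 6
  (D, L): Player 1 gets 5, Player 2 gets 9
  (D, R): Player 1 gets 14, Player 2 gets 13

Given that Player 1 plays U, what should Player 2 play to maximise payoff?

R

Against U, Player 2 earns 5 from L and 6 from R.
So R is the best response.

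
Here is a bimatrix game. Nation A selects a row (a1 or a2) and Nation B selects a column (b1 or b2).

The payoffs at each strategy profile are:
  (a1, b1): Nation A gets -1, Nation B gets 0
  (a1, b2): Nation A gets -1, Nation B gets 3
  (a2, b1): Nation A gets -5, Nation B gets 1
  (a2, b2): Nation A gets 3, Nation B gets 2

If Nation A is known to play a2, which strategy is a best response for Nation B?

b2

Against a2, Nation B earns 1 from b1 and 2 from b2.
So b2 is the best response.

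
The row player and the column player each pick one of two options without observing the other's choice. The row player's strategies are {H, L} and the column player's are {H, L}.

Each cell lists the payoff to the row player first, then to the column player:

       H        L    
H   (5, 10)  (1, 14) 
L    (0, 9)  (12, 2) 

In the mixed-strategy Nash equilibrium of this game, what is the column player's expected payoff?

First find x, the probability the row player plays H, from the column player's indifference between H and L: 10x + 9(1−x) = 14x + 2(1−x), giving x = 7/11.
Since the column player is indifferent in equilibrium, the column player's expected payoff equals the payoff from either column against (7/11, 4/11). Using H: 10(7/11) + 9(4/11) = 106/11.

106/11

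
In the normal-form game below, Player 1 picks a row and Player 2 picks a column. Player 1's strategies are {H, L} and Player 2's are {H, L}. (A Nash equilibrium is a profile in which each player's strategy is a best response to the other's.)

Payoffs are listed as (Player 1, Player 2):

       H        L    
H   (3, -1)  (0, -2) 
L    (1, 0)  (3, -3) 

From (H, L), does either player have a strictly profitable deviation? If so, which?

Player 1 at (H, L) earns 0; deviating to L yields 3 — a strict improvement.
Player 2 earns -2; deviating to H yields -1 — a strict improvement.
Both Player 1 and Player 2 have strictly profitable deviations.

Both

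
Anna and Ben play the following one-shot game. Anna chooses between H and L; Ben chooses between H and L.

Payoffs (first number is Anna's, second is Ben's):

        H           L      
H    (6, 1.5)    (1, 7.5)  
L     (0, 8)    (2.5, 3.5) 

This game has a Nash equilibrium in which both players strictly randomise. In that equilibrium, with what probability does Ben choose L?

4/5

Let q be the probability that Ben plays H. In a completely mixed equilibrium, Anna must be indifferent between H and L.
Anna's expected payoff from H is 6q + (1−q); from L it is 2.5(1−q).
Setting these equal: 5q + 1 = −2.5q + 2.5, so q = 1/5.
Therefore Ben plays L with probability 1 − 1/5 = 4/5.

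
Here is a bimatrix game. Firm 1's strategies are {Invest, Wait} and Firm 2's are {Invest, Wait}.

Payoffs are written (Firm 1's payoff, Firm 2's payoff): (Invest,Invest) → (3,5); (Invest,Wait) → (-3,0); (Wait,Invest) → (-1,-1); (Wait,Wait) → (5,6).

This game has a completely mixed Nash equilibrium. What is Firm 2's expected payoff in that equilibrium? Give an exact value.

5/2

First find x, the probability Firm 1 plays Invest, from Firm 2's indifference between Invest and Wait: 5x − (1−x) = 6(1−x), giving x = 7/12.
Since Firm 2 is indifferent in equilibrium, Firm 2's expected payoff equals the payoff from either column against (7/12, 5/12). Using Invest: 5(7/12) − (5/12) = 5/2.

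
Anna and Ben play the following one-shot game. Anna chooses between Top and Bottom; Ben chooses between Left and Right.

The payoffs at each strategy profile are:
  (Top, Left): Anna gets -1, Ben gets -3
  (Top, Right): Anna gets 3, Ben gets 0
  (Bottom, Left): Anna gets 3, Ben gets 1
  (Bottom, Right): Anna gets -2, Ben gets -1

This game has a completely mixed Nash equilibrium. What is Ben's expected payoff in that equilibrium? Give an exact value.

First find p, the probability Anna plays Top, from Ben's indifference between Left and Right: −3p + (1−p) = −(1−p), giving p = 2/5.
Since Ben is indifferent in equilibrium, Ben's expected payoff equals the payoff from either column against (2/5, 3/5). Using Left: −3(2/5) + (3/5) = -3/5.

-3/5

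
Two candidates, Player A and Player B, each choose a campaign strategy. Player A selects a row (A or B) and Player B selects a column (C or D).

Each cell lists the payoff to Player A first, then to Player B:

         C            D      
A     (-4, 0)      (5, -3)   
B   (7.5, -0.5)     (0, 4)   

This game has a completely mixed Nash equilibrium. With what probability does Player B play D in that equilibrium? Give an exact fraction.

Let q be the probability that Player B plays C. In a completely mixed equilibrium, Player A must be indifferent between A and B.
Player A's expected payoff from A is −4q + 5(1−q); from B it is 7.5q.
Setting these equal: −9q + 5 = 7.5q, so q = 10/33.
Therefore Player B plays D with probability 1 − 10/33 = 23/33.

23/33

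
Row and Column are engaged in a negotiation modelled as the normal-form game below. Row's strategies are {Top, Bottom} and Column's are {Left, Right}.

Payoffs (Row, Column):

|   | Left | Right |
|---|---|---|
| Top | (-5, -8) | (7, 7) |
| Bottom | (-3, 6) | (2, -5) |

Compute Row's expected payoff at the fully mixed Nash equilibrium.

First find q, the probability Column plays Left, from Row's indifference between Top and Bottom: −5q + 7(1−q) = −3q + 2(1−q), giving q = 5/7.
Since Row is indifferent in equilibrium, Row's expected payoff equals the payoff from either row against (5/7, 2/7). Using Top: −5(5/7) + 7(2/7) = -11/7.

-11/7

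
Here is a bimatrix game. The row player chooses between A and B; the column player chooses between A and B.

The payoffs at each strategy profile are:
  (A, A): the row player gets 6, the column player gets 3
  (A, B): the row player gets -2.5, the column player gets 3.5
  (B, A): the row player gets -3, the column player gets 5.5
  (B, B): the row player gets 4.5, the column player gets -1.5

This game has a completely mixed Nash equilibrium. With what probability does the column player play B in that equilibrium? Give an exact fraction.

Let c be the probability that the column player plays A. In a completely mixed equilibrium, the row player must be indifferent between A and B.
The row player's expected payoff from A is 6c − 2.5(1−c); from B it is −3c + 4.5(1−c).
Setting these equal: 8.5c − 2.5 = −7.5c + 4.5, so c = 7/16.
Therefore the column player plays B with probability 1 − 7/16 = 9/16.

9/16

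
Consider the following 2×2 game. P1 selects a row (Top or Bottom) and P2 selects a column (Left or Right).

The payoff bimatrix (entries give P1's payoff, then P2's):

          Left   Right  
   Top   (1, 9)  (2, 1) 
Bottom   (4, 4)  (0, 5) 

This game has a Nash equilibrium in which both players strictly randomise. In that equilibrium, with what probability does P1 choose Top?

Let r be the probability that P1 plays Top. In a completely mixed equilibrium, P2 must be indifferent between Left and Right.
P2's expected payoff from Left is 9r + 4(1−r); from Right it is r + 5(1−r).
Setting these equal: 5r + 4 = −4r + 5, so r = 1/9.

1/9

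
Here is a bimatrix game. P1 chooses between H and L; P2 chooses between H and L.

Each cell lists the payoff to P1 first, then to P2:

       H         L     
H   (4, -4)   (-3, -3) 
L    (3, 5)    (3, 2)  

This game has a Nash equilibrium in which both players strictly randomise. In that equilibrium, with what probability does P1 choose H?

Let p be the probability that P1 plays H. In a completely mixed equilibrium, P2 must be indifferent between H and L.
P2's expected payoff from H is −4p + 5(1−p); from L it is −3p + 2(1−p).
Setting these equal: −9p + 5 = −5p + 2, so p = 3/4.

3/4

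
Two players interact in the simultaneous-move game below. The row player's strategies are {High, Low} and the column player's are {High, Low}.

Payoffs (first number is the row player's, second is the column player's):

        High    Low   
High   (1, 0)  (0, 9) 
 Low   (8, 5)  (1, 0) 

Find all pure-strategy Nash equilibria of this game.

(Low, High)

(High, High): the row player prefers Low (8 > 1); the column player prefers Low (9 > 0) — not an equilibrium.
(High, Low): the row player prefers Low (1 > 0) — not an equilibrium.
(Low, High): the row player gets 8 ≥ 1 from High, and the column player gets 5 ≥ 0 from Low — Nash equilibrium.
(Low, Low): the column player prefers High (5 > 0) — not an equilibrium.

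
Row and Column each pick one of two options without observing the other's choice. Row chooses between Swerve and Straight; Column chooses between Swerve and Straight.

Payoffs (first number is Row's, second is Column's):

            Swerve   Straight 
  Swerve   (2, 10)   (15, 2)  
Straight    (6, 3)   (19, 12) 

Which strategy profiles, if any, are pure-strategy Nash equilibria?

(Straight, Straight)

(Swerve, Swerve): Row prefers Straight (6 > 2) — not an equilibrium.
(Swerve, Straight): Row prefers Straight (19 > 15); Column prefers Swerve (10 > 2) — not an equilibrium.
(Straight, Swerve): Column prefers Straight (12 > 3) — not an equilibrium.
(Straight, Straight): Row gets 19 ≥ 15 from Swerve, and Column gets 12 ≥ 3 from Swerve — Nash equilibrium.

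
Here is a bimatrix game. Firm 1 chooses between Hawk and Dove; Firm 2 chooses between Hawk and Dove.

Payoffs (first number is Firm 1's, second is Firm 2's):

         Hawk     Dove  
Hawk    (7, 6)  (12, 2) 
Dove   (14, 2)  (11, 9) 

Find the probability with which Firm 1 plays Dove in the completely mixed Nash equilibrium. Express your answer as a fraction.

Let r be the probability that Firm 1 plays Hawk. In a completely mixed equilibrium, Firm 2 must be indifferent between Hawk and Dove.
Firm 2's expected payoff from Hawk is 6r + 2(1−r); from Dove it is 2r + 9(1−r).
Setting these equal: 4r + 2 = −7r + 9, so r = 7/11.
Therefore Firm 1 plays Dove with probability 1 − 7/11 = 4/11.

4/11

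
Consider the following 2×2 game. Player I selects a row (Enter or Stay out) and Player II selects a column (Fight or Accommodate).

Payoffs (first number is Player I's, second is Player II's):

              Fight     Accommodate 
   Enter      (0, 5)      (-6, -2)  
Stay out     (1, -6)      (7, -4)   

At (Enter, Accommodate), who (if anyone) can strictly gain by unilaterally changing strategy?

Player I at (Enter, Accommodate) earns -6; deviating to Stay out yields 7 — a strict improvement.
Player II earns -2; deviating to Fight yields 5 — a strict improvement.
Both Player I and Player II have strictly profitable deviations.

Both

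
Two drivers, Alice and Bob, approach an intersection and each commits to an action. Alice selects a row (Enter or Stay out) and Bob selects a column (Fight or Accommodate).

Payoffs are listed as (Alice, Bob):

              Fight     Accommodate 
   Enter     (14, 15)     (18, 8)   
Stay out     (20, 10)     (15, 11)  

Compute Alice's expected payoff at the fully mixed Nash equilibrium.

First find y, the probability Bob plays Fight, from Alice's indifference between Enter and Stay out: 14y + 18(1−y) = 20y + 15(1−y), giving y = 1/3.
Since Alice is indifferent in equilibrium, Alice's expected payoff equals the payoff from either row against (1/3, 2/3). Using Enter: 14(1/3) + 18(2/3) = 50/3.

50/3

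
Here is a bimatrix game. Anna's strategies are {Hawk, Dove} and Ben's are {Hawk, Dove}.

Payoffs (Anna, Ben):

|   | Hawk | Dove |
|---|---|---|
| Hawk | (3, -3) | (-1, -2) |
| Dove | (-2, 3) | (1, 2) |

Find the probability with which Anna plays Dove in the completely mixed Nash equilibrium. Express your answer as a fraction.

Let p be the probability that Anna plays Hawk. In a completely mixed equilibrium, Ben must be indifferent between Hawk and Dove.
Ben's expected payoff from Hawk is −3p + 3(1−p); from Dove it is −2p + 2(1−p).
Setting these equal: −6p + 3 = −4p + 2, so p = 1/2.
Therefore Anna plays Dove with probability 1 − 1/2 = 1/2.

1/2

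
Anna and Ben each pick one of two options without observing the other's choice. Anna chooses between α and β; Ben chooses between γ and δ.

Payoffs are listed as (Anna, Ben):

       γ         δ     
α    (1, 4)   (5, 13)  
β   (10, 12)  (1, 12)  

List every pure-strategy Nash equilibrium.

(α, γ): Anna prefers β (10 > 1); Ben prefers δ (13 > 4) — not an equilibrium.
(α, δ): Anna gets 5 ≥ 1 from β, and Ben gets 13 ≥ 4 from γ — Nash equilibrium.
(β, γ): Anna gets 10 ≥ 1 from α, and Ben gets 12 ≥ 12 from δ — Nash equilibrium.
(β, δ): Anna prefers α (5 > 1) — not an equilibrium.

(α, δ) and (β, γ)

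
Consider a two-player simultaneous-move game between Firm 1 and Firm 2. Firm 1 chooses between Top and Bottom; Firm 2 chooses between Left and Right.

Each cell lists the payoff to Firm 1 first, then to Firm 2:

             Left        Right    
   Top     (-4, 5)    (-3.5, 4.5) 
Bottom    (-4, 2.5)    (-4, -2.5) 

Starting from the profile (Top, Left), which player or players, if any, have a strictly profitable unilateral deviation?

Firm 1 at (Top, Left) earns -4; deviating to Bottom yields -4 — not better.
Firm 2 earns 5; deviating to Right yields 4.5 — not better.
Neither player can strictly improve; the profile is a Nash equilibrium.

Neither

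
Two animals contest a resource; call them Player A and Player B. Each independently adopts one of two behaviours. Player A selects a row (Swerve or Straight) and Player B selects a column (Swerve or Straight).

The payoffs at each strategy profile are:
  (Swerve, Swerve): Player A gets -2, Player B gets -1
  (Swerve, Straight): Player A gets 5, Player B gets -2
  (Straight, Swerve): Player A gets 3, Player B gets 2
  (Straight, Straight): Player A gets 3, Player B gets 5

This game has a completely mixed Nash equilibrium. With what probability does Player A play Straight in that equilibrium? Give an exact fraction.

Let p be the probability that Player A plays Swerve. In a completely mixed equilibrium, Player B must be indifferent between Swerve and Straight.
Player B's expected payoff from Swerve is −p + 2(1−p); from Straight it is −2p + 5(1−p).
Setting these equal: −3p + 2 = −7p + 5, so p = 3/4.
Therefore Player A plays Straight with probability 1 − 3/4 = 1/4.

1/4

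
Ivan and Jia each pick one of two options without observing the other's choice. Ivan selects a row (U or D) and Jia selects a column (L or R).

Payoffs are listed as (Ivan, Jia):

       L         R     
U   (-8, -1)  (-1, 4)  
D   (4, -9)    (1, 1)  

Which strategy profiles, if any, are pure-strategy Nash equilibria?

(D, R)

(U, L): Ivan prefers D (4 > -8); Jia prefers R (4 > -1) — not an equilibrium.
(U, R): Ivan prefers D (1 > -1) — not an equilibrium.
(D, L): Jia prefers R (1 > -9) — not an equilibrium.
(D, R): Ivan gets 1 ≥ -1 from U, and Jia gets 1 ≥ -9 from L — Nash equilibrium.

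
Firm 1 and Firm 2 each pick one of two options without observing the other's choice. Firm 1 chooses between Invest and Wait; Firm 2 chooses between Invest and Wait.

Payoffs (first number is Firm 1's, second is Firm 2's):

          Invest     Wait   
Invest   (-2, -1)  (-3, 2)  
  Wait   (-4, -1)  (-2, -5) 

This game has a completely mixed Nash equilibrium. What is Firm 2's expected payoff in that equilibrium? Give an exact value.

First find x, the probability Firm 1 plays Invest, from Firm 2's indifference between Invest and Wait: −x − (1−x) = 2x − 5(1−x), giving x = 4/7.
Since Firm 2 is indifferent in equilibrium, Firm 2's expected payoff equals the payoff from either column against (4/7, 3/7). Using Invest: −(4/7) − (3/7) = -1.

-1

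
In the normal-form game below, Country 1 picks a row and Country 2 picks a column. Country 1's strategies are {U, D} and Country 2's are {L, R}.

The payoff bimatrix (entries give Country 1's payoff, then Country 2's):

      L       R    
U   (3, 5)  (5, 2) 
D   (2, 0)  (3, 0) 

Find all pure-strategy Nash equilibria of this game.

(U, L): Country 1 gets 3 ≥ 2 from D, and Country 2 gets 5 ≥ 2 from R — Nash equilibrium.
(U, R): Country 2 prefers L (5 > 2) — not an equilibrium.
(D, L): Country 1 prefers U (3 > 2) — not an equilibrium.
(D, R): Country 1 prefers U (5 > 3) — not an equilibrium.

(U, L)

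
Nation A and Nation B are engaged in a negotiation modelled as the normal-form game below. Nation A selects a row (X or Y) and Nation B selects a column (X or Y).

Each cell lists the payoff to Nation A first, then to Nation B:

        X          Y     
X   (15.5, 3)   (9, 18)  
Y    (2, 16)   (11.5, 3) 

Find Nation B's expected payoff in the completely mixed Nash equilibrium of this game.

First find x, the probability Nation A plays X, from Nation B's indifference between X and Y: 3x + 16(1−x) = 18x + 3(1−x), giving x = 13/28.
Since Nation B is indifferent in equilibrium, Nation B's expected payoff equals the payoff from either column against (13/28, 15/28). Using X: 3(13/28) + 16(15/28) = 279/28.

279/28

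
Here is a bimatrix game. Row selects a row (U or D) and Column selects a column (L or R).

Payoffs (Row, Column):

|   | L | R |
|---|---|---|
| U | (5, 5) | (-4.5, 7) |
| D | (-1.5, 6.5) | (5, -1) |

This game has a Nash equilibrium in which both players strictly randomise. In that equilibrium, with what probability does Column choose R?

13/32

Let c be the probability that Column plays L. In a completely mixed equilibrium, Row must be indifferent between U and D.
Row's expected payoff from U is 5c − 4.5(1−c); from D it is −1.5c + 5(1−c).
Setting these equal: 9.5c − 4.5 = −6.5c + 5, so c = 19/32.
Therefore Column plays R with probability 1 − 19/32 = 13/32.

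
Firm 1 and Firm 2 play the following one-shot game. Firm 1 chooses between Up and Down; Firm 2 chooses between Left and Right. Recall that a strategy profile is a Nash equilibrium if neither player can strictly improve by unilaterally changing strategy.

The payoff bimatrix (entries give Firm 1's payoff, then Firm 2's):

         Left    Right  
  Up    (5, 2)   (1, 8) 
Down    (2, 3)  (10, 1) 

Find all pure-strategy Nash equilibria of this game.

none

(Up, Left): Firm 2 prefers Right (8 > 2) — not an equilibrium.
(Up, Right): Firm 1 prefers Down (10 > 1) — not an equilibrium.
(Down, Left): Firm 1 prefers Up (5 > 2) — not an equilibrium.
(Down, Right): Firm 2 prefers Left (3 > 1) — not an equilibrium.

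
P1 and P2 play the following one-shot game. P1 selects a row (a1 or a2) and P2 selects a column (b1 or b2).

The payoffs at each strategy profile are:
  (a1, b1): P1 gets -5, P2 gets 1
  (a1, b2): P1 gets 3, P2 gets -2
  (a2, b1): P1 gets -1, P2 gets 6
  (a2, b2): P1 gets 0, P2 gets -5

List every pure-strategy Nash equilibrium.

(a2, b1)

(a1, b1): P1 prefers a2 (-1 > -5) — not an equilibrium.
(a1, b2): P2 prefers b1 (1 > -2) — not an equilibrium.
(a2, b1): P1 gets -1 ≥ -5 from a1, and P2 gets 6 ≥ -5 from b2 — Nash equilibrium.
(a2, b2): P1 prefers a1 (3 > 0); P2 prefers b1 (6 > -5) — not an equilibrium.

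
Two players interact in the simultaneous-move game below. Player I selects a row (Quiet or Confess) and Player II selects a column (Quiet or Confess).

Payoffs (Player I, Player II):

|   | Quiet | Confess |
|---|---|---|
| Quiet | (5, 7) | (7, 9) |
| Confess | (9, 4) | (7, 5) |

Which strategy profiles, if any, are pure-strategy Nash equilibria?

(Quiet, Confess) and (Confess, Confess)

(Quiet, Quiet): Player I prefers Confess (9 > 5); Player II prefers Confess (9 > 7) — not an equilibrium.
(Quiet, Confess): Player I gets 7 ≥ 7 from Confess, and Player II gets 9 ≥ 7 from Quiet — Nash equilibrium.
(Confess, Quiet): Player II prefers Confess (5 > 4) — not an equilibrium.
(Confess, Confess): Player I gets 7 ≥ 7 from Quiet, and Player II gets 5 ≥ 4 from Quiet — Nash equilibrium.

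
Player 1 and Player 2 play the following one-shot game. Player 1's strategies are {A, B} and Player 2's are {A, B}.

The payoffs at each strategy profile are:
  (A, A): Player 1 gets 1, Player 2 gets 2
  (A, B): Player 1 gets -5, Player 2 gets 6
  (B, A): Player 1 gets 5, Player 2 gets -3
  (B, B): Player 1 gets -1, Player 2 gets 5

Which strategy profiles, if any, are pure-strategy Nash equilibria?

(A, A): Player 1 prefers B (5 > 1); Player 2 prefers B (6 > 2) — not an equilibrium.
(A, B): Player 1 prefers B (-1 > -5) — not an equilibrium.
(B, A): Player 2 prefers B (5 > -3) — not an equilibrium.
(B, B): Player 1 gets -1 ≥ -5 from A, and Player 2 gets 5 ≥ -3 from A — Nash equilibrium.

(B, B)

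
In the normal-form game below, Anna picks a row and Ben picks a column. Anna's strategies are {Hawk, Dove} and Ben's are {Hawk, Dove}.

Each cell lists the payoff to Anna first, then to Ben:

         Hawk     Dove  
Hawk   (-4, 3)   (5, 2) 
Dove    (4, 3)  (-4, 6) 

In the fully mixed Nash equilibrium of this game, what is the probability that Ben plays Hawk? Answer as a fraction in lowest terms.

Let c be the probability that Ben plays Hawk. In a completely mixed equilibrium, Anna must be indifferent between Hawk and Dove.
Anna's expected payoff from Hawk is −4c + 5(1−c); from Dove it is 4c − 4(1−c).
Setting these equal: −9c + 5 = 8c − 4, so c = 9/17.

9/17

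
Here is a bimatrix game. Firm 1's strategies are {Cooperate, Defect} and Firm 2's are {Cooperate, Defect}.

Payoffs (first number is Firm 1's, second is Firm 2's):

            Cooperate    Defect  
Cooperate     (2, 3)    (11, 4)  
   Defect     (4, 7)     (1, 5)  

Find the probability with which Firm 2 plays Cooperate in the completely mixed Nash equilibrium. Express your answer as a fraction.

Let q be the probability that Firm 2 plays Cooperate. In a completely mixed equilibrium, Firm 1 must be indifferent between Cooperate and Defect.
Firm 1's expected payoff from Cooperate is 2q + 11(1−q); from Defect it is 4q + (1−q).
Setting these equal: −9q + 11 = 3q + 1, so q = 5/6.

5/6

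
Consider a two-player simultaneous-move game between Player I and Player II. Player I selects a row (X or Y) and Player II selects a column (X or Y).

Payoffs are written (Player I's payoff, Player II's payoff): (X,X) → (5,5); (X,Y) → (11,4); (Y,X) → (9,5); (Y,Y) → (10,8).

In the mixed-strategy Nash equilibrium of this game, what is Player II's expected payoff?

5

First find x, the probability Player I plays X, from Player II's indifference between X and Y: 5x + 5(1−x) = 4x + 8(1−x), giving x = 3/4.
Since Player II is indifferent in equilibrium, Player II's expected payoff equals the payoff from either column against (3/4, 1/4). Using X: 5(3/4) + 5(1/4) = 5.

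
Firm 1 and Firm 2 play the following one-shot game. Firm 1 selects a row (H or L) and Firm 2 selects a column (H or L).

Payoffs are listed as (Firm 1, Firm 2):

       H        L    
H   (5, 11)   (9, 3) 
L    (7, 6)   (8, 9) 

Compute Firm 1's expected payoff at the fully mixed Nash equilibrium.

23/3

First find q, the probability Firm 2 plays H, from Firm 1's indifference between H and L: 5q + 9(1−q) = 7q + 8(1−q), giving q = 1/3.
Since Firm 1 is indifferent in equilibrium, Firm 1's expected payoff equals the payoff from either row against (1/3, 2/3). Using H: 5(1/3) + 9(2/3) = 23/3.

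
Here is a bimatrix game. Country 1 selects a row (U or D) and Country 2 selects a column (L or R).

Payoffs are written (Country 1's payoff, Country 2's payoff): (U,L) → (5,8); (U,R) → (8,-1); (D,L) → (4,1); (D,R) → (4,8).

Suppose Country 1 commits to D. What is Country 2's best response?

Against D, Country 2 earns 1 from L and 8 from R.
So R is the best response.

R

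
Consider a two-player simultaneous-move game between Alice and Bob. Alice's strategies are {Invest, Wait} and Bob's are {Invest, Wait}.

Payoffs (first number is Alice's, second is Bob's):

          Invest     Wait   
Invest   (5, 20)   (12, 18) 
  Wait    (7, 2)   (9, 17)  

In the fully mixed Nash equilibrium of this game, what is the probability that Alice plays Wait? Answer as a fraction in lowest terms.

Let r be the probability that Alice plays Invest. In a completely mixed equilibrium, Bob must be indifferent between Invest and Wait.
Bob's expected payoff from Invest is 20r + 2(1−r); from Wait it is 18r + 17(1−r).
Setting these equal: 18r + 2 = r + 17, so r = 15/17.
Therefore Alice plays Wait with probability 1 − 15/17 = 2/17.

2/17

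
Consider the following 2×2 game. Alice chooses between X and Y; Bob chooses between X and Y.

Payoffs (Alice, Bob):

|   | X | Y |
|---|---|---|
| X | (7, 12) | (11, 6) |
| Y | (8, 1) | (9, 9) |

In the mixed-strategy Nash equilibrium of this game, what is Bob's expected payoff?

51/7

First find x, the probability Alice plays X, from Bob's indifference between X and Y: 12x + (1−x) = 6x + 9(1−x), giving x = 4/7.
Since Bob is indifferent in equilibrium, Bob's expected payoff equals the payoff from either column against (4/7, 3/7). Using X: 12(4/7) + (3/7) = 51/7.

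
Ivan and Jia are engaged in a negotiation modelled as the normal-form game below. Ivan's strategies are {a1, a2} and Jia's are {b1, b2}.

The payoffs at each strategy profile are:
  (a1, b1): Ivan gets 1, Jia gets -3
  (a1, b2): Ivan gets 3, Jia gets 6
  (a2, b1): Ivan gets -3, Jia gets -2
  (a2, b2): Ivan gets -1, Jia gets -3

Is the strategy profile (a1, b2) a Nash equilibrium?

At (a1, b2), Ivan earns 3; switching to a2 would give -1, so Ivan has no profitable deviation.
Jia earns 6; switching to b1 would give -3, so Jia has no profitable deviation.
Neither player can gain by a unilateral deviation, so this profile is a Nash equilibrium.

Yes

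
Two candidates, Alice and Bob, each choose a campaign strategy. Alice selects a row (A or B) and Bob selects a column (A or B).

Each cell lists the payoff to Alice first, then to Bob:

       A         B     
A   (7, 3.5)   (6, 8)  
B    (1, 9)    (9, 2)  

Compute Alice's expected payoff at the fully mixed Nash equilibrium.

19/3

First find q, the probability Bob plays A, from Alice's indifference between A and B: 7q + 6(1−q) = q + 9(1−q), giving q = 1/3.
Since Alice is indifferent in equilibrium, Alice's expected payoff equals the payoff from either row against (1/3, 2/3). Using A: 7(1/3) + 6(2/3) = 19/3.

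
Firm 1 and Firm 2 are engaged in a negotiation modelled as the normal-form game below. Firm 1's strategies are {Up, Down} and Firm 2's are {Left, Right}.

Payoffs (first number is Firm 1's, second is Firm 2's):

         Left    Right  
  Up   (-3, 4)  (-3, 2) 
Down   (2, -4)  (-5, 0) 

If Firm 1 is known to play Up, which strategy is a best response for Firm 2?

Left

Against Up, Firm 2 earns 4 from Left and 2 from Right.
So Left is the best response.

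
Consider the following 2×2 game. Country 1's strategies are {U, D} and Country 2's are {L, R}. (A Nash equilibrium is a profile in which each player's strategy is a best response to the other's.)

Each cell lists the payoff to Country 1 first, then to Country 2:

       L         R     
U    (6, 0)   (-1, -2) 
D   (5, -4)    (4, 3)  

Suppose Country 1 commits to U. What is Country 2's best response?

L

Against U, Country 2 earns 0 from L and -2 from R.
So L is the best response.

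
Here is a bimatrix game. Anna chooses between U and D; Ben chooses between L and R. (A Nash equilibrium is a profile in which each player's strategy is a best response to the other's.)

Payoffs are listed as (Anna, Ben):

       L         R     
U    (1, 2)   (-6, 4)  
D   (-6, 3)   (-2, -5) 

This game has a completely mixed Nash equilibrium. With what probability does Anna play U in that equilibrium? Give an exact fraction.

Let p be the probability that Anna plays U. In a completely mixed equilibrium, Ben must be indifferent between L and R.
Ben's expected payoff from L is 2p + 3(1−p); from R it is 4p − 5(1−p).
Setting these equal: −p + 3 = 9p − 5, so p = 4/5.

4/5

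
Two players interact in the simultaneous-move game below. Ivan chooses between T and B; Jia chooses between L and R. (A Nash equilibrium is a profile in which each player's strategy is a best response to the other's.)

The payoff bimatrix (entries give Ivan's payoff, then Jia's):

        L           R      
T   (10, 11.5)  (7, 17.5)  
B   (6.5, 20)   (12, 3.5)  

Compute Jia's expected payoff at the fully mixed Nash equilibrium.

First find x, the probability Ivan plays T, from Jia's indifference between L and R: 11.5x + 20(1−x) = 17.5x + 3.5(1−x), giving x = 11/15.
Since Jia is indifferent in equilibrium, Jia's expected payoff equals the payoff from either column against (11/15, 4/15). Using L: 11.5(11/15) + 20(4/15) = 413/30.

413/30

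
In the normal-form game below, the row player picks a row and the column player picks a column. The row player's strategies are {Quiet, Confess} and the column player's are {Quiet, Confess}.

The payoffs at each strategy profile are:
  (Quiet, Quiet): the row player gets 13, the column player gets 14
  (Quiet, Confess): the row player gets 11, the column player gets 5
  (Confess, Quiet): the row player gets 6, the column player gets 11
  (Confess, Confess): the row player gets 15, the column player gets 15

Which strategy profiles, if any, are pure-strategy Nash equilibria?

(Quiet, Quiet) and (Confess, Confess)

(Quiet, Quiet): the row player gets 13 ≥ 6 from Confess, and the column player gets 14 ≥ 5 from Confess — Nash equilibrium.
(Quiet, Confess): the row player prefers Confess (15 > 11); the column player prefers Quiet (14 > 5) — not an equilibrium.
(Confess, Quiet): the row player prefers Quiet (13 > 6); the column player prefers Confess (15 > 11) — not an equilibrium.
(Confess, Confess): the row player gets 15 ≥ 11 from Quiet, and the column player gets 15 ≥ 11 from Quiet — Nash equilibrium.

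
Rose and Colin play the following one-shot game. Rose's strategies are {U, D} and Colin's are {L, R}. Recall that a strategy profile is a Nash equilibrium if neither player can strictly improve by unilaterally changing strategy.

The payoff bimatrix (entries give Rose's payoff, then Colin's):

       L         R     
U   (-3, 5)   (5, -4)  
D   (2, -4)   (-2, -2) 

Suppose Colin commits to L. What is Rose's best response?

Against L, Rose earns -3 from U and 2 from D.
So D is the best response.

D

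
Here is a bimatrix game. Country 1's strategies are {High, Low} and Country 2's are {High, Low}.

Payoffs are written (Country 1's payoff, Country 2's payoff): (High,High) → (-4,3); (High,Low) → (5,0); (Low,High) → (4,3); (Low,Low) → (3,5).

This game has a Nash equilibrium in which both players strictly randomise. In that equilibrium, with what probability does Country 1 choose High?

Let p be the probability that Country 1 plays High. In a completely mixed equilibrium, Country 2 must be indifferent between High and Low.
Country 2's expected payoff from High is 3p + 3(1−p); from Low it is 5(1−p).
Setting these equal: 3 = −5p + 5, so p = 2/5.

2/5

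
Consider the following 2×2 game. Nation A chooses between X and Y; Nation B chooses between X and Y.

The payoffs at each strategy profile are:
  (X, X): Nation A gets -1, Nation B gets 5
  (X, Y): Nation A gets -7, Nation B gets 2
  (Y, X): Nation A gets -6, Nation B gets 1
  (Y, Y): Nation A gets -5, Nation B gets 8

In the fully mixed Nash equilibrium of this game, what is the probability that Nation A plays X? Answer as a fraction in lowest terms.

7/10

Let r be the probability that Nation A plays X. In a completely mixed equilibrium, Nation B must be indifferent between X and Y.
Nation B's expected payoff from X is 5r + (1−r); from Y it is 2r + 8(1−r).
Setting these equal: 4r + 1 = −6r + 8, so r = 7/10.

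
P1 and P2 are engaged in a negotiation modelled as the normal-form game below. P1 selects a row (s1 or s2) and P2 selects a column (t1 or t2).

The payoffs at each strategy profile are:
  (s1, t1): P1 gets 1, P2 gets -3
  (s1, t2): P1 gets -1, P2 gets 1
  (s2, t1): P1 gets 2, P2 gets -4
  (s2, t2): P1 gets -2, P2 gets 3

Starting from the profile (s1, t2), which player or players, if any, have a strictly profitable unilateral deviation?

Neither

P1 at (s1, t2) earns -1; deviating to s2 yields -2 — not better.
P2 earns 1; deviating to t1 yields -3 — not better.
Neither player can strictly improve; the profile is a Nash equilibrium.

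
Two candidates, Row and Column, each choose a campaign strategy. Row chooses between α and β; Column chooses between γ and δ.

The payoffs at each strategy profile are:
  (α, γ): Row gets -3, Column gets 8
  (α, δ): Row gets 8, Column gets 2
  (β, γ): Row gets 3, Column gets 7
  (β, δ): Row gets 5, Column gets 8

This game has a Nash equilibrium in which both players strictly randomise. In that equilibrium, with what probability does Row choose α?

1/7

Let p be the probability that Row plays α. In a completely mixed equilibrium, Column must be indifferent between γ and δ.
Column's expected payoff from γ is 8p + 7(1−p); from δ it is 2p + 8(1−p).
Setting these equal: p + 7 = −6p + 8, so p = 1/7.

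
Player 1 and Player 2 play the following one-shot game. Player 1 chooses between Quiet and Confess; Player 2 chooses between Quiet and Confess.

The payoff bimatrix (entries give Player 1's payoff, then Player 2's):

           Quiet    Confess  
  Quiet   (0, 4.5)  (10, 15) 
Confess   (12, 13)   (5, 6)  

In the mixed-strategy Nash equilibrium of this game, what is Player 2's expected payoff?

48/5

First find p, the probability Player 1 plays Quiet, from Player 2's indifference between Quiet and Confess: 4.5p + 13(1−p) = 15p + 6(1−p), giving p = 2/5.
Since Player 2 is indifferent in equilibrium, Player 2's expected payoff equals the payoff from either column against (2/5, 3/5). Using Quiet: 4.5(2/5) + 13(3/5) = 48/5.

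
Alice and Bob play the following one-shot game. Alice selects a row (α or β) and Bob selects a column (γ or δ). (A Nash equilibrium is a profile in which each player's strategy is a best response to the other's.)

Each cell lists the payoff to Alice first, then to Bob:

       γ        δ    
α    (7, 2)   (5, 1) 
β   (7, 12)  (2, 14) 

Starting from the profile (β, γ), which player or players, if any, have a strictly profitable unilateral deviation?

Alice at (β, γ) earns 7; deviating to α yields 7 — not better.
Bob earns 12; deviating to δ yields 14 — a strict improvement.
Only Bob has a strictly profitable deviation.

Bob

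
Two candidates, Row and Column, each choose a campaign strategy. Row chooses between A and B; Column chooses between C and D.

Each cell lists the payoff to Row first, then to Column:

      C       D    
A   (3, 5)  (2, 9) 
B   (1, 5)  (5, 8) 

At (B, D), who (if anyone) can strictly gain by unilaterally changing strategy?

Row at (B, D) earns 5; deviating to A yields 2 — not better.
Column earns 8; deviating to C yields 5 — not better.
Neither player can strictly improve; the profile is a Nash equilibrium.

Neither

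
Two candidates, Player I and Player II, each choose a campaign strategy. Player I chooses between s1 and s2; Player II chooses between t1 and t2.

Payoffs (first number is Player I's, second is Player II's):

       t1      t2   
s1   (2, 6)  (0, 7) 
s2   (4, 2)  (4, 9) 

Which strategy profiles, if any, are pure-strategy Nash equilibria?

(s1, t1): Player I prefers s2 (4 > 2); Player II prefers t2 (7 > 6) — not an equilibrium.
(s1, t2): Player I prefers s2 (4 > 0) — not an equilibrium.
(s2, t1): Player II prefers t2 (9 > 2) — not an equilibrium.
(s2, t2): Player I gets 4 ≥ 0 from s1, and Player II gets 9 ≥ 2 from t1 — Nash equilibrium.

(s2, t2)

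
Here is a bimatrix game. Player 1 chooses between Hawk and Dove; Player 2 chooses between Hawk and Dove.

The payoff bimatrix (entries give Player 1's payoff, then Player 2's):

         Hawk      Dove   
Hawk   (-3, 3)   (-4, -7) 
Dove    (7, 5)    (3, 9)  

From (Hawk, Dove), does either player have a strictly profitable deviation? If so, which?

Player 1 at (Hawk, Dove) earns -4; deviating to Dove yields 3 — a strict improvement.
Player 2 earns -7; deviating to Hawk yields 3 — a strict improvement.
Both Player 1 and Player 2 have strictly profitable deviations.

Both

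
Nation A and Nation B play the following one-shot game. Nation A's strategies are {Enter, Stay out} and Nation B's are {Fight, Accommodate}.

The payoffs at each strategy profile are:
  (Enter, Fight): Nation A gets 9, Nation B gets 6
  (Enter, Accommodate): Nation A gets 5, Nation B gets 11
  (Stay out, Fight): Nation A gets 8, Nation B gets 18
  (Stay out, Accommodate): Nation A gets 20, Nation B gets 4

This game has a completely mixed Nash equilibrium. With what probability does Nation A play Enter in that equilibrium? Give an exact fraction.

Let r be the probability that Nation A plays Enter. In a completely mixed equilibrium, Nation B must be indifferent between Fight and Accommodate.
Nation B's expected payoff from Fight is 6r + 18(1−r); from Accommodate it is 11r + 4(1−r).
Setting these equal: −12r + 18 = 7r + 4, so r = 14/19.

14/19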